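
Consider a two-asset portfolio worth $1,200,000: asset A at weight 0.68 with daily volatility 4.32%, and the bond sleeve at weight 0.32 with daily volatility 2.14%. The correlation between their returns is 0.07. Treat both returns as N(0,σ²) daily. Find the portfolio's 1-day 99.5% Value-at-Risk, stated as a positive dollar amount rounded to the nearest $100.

$94,700

σ_p² = 0.68²·4.32² + 0.32²·2.14² + 2·0.07·0.68·0.32·4.32·2.14 = 9.3801 (%²).
σ_p = √9.3801 = 3.063%.
At 99.5%, z = 2.576.
VaR = 2.576 × 3.063% = 7.890%; on $1,200,000 that is $94,680.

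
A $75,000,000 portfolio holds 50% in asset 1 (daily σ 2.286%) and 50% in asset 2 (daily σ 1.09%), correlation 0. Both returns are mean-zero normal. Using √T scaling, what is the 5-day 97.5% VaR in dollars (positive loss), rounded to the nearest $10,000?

$4,160,000

σ_p = √(0.5²·2.286² + 0.5²·1.09² + 2·0·0.5·0.5·2.286·1.09) = 1.266%.
σ_{5d} = 1.266% × √5 = 2.831%.
z(97.5%) = 1.960.
VaR = 1.960 × 2.831% = 5.549%; on $75,000,000 that is $4,161,750.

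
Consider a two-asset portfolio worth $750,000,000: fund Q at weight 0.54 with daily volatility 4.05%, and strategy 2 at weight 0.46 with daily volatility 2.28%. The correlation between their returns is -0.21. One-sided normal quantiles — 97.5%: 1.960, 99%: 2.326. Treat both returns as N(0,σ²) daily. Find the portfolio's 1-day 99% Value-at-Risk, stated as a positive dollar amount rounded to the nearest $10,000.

σ_p² = 0.54²·4.05² + 0.46²·2.28² + 2·-0.21·0.54·0.46·4.05·2.28 = 4.9196 (%²).
σ_p = √4.9196 = 2.218%.
VaR = 2.326 × 2.218% = 5.159%; on $750,000,000 that is $38,692,500.

$38,690,000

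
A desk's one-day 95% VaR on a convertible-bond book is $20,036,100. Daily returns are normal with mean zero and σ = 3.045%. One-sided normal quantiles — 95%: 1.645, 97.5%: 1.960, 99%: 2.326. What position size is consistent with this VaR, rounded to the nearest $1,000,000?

VaR as a fraction of value: z·σ = 1.645 × 3.045% = 5.00903%.
Position = $20,036,100 / 0.0500903 = $400,000,000.

$400,000,000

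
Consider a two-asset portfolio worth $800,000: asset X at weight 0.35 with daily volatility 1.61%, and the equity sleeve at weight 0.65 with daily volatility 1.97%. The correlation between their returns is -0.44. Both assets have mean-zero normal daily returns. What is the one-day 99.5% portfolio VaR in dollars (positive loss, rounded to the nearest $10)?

σ_p² = 0.35²·1.61² + 0.65²·1.97² + 2·-0.44·0.35·0.65·1.61·1.97 = 1.3222 (%²).
σ_p = √1.3222 = 1.150%.
At 99.5%, z = 2.576.
VaR = 2.576 × 1.150% = 2.962%; on $800,000 that is $23,696.

$23,700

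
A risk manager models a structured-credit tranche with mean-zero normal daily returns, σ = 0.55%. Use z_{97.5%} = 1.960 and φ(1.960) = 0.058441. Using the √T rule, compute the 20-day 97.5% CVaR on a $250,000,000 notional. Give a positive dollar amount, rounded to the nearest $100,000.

σ_{20d} = 0.55% × √20 = 2.460%.
ES multiplier = φ(z)/(1−α) = 0.058441/0.025 = 2.338.
ES = 2.460% × 2.338 = 5.751%; on $250,000,000: $14,377,500.

$14,400,000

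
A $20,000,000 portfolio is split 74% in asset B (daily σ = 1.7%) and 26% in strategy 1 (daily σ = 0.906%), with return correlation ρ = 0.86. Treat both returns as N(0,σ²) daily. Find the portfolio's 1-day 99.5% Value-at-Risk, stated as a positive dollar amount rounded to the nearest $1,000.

σ_p² = 0.74²·1.7² + 0.26²·0.906² + 2·0.86·0.74·0.26·1.7·0.906 = 2.1477 (%²).
σ_p = √2.1477 = 1.466%.
At 99.5%, z = 2.576.
VaR = 2.576 × 1.466% = 3.776%; on $20,000,000 that is $755,200.

$755,000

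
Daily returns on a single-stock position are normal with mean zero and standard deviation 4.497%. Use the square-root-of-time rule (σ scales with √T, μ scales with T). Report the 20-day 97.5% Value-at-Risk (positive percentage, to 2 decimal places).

At 97.5%, z = 1.960.
σ_{20d} = 4.497% × √20 = 20.111%.
VaR = 1.960 × 20.111% = 39.418%.

39.42%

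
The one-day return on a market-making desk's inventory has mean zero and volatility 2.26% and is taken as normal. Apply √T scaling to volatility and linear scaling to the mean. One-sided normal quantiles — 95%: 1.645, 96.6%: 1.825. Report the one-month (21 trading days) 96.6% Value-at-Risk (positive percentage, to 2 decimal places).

18.90%

σ_{21d} = 2.26% × √21 = 10.357%.
VaR = 1.825 × 10.357% = 18.902%.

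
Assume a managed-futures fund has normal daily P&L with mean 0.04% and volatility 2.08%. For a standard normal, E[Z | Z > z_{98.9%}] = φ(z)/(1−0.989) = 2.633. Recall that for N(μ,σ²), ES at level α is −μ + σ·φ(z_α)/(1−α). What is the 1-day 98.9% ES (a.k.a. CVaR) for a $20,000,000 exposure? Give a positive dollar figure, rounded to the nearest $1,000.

ES = −(0.04%) + 2.08% × 2.633 = 5.437%.
On $20,000,000: 0.05437 × $20,000,000 = $1,087,400.

$1,087,000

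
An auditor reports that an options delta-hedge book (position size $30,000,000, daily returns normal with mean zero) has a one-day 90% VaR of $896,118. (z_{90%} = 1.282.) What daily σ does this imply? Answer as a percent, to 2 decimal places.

2.33%

VaR as a fraction: $896,118 / $30,000,000 = 2.987%.
σ = VaR / z = 2.987% / 1.282 = 2.330%.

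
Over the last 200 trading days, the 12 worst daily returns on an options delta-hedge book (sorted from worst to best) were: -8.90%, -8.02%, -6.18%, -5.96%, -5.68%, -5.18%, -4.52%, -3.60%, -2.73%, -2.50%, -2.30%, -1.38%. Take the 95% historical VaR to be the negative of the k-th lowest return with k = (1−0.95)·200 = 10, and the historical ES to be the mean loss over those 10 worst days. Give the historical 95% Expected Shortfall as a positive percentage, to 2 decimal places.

5.33%

The 10 worst returns sum to -53.27%.
ES = −(-53.27%) / 10 = 5.327% ≈ 5.33%.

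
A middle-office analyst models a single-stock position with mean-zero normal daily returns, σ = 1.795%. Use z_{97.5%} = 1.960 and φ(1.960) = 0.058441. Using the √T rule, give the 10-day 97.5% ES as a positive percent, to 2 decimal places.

13.27%

σ_{10d} = 1.795% × √10 = 5.676%.
ES multiplier = φ(z)/(1−α) = 0.058441/0.025 = 2.338.
ES = 5.676% × 2.338 = 13.270%.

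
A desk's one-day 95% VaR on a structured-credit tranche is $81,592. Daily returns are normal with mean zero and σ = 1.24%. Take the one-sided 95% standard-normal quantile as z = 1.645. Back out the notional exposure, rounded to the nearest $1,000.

VaR as a fraction of value: z·σ = 1.645 × 1.24% = 2.0398%.
Position = $81,592 / 0.020398 = $4,000,000.

$4,000,000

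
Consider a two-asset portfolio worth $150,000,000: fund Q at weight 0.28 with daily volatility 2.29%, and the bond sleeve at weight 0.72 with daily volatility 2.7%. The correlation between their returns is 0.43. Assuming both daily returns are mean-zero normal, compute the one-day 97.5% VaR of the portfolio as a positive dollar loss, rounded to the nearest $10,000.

σ_p² = 0.28²·2.29² + 0.72²·2.7² + 2·0.43·0.28·0.72·2.29·2.7 = 5.2623 (%²).
σ_p = √5.2623 = 2.294%.
At 97.5%, z = 1.960.
VaR = 1.960 × 2.294% = 4.496%; on $150,000,000 that is $6,744,000.

$6,740,000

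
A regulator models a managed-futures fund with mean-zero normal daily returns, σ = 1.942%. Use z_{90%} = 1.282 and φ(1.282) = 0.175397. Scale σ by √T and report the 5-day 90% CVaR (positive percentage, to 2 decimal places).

7.62%

σ_{5d} = 1.942% × √5 = 4.342%.
ES multiplier = φ(z)/(1−α) = 0.175397/0.1 = 1.754.
ES = 4.342% × 1.754 = 7.616%.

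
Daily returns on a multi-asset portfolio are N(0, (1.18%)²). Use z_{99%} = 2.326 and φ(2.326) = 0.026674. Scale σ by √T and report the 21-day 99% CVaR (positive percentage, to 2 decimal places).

σ_{21d} = 1.18% × √21 = 5.407%.
ES multiplier = φ(z)/(1−α) = 0.026674/0.01 = 2.667.
ES = 5.407% × 2.667 = 14.420%.

14.42%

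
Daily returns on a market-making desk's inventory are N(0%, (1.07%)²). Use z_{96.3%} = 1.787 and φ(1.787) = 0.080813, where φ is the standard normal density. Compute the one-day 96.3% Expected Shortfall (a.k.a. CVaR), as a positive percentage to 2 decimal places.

2.34%

Tail multiplier: φ(z)/(1−α) = 0.080813 / 0.037 = 2.184.
ES = 1.07% × 2.184 = 2.337%.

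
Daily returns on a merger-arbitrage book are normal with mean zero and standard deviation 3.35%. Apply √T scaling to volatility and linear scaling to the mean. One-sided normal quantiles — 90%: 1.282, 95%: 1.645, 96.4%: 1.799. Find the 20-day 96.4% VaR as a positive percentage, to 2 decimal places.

26.95%

σ_{20d} = 3.35% × √20 = 14.982%.
VaR = 1.799 × 14.982% = 26.953%.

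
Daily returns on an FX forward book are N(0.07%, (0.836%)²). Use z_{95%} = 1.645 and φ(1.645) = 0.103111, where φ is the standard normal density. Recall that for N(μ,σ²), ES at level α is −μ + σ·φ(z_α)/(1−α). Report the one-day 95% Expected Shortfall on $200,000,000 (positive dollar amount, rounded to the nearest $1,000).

Tail multiplier: φ(z)/(1−α) = 0.103111 / 0.05 = 2.062.
ES = −(0.07%) + 0.836% × 2.062 = 1.654%.
On $200,000,000: 0.01654 × $200,000,000 = $3,308,000.

$3,308,000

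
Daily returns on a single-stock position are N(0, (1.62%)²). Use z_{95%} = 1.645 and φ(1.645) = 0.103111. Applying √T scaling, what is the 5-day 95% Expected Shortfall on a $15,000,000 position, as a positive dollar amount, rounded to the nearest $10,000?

$1,120,000

σ_{5d} = 1.62% × √5 = 3.622%.
ES multiplier = φ(z)/(1−α) = 0.103111/0.05 = 2.062.
ES = 3.622% × 2.062 = 7.469%; on $15,000,000: $1,120,350.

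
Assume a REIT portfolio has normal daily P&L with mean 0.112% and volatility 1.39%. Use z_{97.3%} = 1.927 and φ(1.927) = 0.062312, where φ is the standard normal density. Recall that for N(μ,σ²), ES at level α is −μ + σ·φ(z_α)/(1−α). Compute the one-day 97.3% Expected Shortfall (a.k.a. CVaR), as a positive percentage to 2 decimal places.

Tail multiplier: φ(z)/(1−α) = 0.062312 / 0.027 = 2.308.
ES = −(0.112%) + 1.39% × 2.308 = 3.096%.

3.10%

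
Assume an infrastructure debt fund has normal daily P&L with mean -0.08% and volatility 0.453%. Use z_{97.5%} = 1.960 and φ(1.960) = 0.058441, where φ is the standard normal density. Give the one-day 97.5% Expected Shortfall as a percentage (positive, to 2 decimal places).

1.14%

Tail multiplier: φ(z)/(1−α) = 0.058441 / 0.025 = 2.338.
ES = −(-0.08%) + 0.453% × 2.338 = 1.139%.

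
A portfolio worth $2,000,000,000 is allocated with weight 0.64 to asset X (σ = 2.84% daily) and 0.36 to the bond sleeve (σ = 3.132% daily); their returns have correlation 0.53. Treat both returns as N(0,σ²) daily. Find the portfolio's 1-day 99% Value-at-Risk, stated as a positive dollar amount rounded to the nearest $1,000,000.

σ_p² = 0.64²·2.84² + 0.36²·3.132² + 2·0.53·0.64·0.36·2.84·3.132 = 6.7473 (%²).
σ_p = √6.7473 = 2.598%.
At 99%, z = 2.326.
VaR = 2.326 × 2.598% = 6.043%; on $2,000,000,000 that is $120,860,000.

$121,000,000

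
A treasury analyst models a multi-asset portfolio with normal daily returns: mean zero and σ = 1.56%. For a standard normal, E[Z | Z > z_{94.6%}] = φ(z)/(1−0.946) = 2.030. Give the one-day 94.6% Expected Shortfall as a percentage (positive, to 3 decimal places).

ES = 1.56% × 2.030 = 3.167%.

3.167%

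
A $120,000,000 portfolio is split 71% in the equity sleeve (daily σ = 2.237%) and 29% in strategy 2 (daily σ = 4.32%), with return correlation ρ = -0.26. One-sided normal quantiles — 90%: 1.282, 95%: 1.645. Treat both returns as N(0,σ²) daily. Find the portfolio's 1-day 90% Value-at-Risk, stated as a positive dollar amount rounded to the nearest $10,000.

σ_p² = 0.71²·2.237² + 0.29²·4.32² + 2·-0.26·0.71·0.29·2.237·4.32 = 3.0574 (%²).
σ_p = √3.0574 = 1.749%.
VaR = 1.282 × 1.749% = 2.242%; on $120,000,000 that is $2,690,400.

$2,690,000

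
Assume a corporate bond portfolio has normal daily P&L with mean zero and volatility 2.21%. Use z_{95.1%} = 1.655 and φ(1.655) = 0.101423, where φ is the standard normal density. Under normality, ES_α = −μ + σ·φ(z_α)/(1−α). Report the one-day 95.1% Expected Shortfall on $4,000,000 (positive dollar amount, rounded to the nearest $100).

Tail multiplier: φ(z)/(1−α) = 0.101423 / 0.049 = 2.070.
ES = 2.21% × 2.070 = 4.575%.
On $4,000,000: 0.04575 × $4,000,000 = $183,000.

$183,000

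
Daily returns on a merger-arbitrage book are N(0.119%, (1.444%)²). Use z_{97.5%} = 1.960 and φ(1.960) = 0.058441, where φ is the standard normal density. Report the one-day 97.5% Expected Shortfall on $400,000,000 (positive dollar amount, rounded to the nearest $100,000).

$13,000,000

Tail multiplier: φ(z)/(1−α) = 0.058441 / 0.025 = 2.338.
ES = −(0.119%) + 1.444% × 2.338 = 3.257%.
On $400,000,000: 0.03257 × $400,000,000 = $13,028,000.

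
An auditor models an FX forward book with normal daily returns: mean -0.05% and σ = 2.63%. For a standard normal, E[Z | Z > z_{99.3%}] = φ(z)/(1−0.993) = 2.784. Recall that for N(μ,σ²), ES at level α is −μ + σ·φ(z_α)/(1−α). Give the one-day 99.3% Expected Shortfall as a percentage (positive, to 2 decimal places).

7.37%

ES = −(-0.05%) + 2.63% × 2.784 = 7.372%.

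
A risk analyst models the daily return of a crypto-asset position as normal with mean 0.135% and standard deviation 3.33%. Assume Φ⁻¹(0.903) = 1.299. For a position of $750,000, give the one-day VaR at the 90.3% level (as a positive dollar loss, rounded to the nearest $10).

VaR = −μ + z·σ = −(0.135%) + 1.299 × 3.33% = 4.191%.
On $750,000: 0.04191 × $750,000 = $31,432.

$31,430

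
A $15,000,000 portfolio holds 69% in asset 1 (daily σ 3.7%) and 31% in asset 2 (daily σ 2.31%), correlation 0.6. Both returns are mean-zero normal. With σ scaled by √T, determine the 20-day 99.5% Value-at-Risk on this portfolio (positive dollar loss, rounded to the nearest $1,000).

σ_p = √(0.69²·3.7² + 0.31²·2.31² + 2·0.6·0.69·0.31·3.7·2.31) = 3.037%.
σ_{20d} = 3.037% × √20 = 13.582%.
z(99.5%) = 2.576.
VaR = 2.576 × 13.582% = 34.987%; on $15,000,000 that is $5,248,050.

$5,248,000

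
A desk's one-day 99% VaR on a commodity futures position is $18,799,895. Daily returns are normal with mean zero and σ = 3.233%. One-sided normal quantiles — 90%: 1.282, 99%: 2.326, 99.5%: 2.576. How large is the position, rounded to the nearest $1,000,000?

VaR as a fraction of value: z·σ = 2.326 × 3.233% = 7.51996%.
Position = $18,799,895 / 0.0751996 = $250,000,000.

$250,000,000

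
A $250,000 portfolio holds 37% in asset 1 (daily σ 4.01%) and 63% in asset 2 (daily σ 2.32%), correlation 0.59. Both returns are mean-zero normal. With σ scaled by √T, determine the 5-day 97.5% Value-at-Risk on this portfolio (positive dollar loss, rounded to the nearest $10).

σ_p = √(0.37²·4.01² + 0.63²·2.32² + 2·0.59·0.37·0.63·4.01·2.32) = 2.626%.
σ_{5d} = 2.626% × √5 = 5.872%.
z(97.5%) = 1.960.
VaR = 1.960 × 5.872% = 11.509%; on $250,000 that is $28,772.

$28,770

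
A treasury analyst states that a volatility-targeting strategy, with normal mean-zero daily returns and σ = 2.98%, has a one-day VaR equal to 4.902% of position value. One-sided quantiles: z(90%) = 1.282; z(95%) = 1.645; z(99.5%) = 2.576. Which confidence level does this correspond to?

Implied z = VaR/σ = 4.902 / 2.98 = 1.645.
This matches z(95%) = 1.645.

95%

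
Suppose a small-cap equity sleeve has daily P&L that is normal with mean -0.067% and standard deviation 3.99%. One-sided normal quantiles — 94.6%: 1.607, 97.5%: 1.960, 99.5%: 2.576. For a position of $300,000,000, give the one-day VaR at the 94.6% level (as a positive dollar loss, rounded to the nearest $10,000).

$19,440,000

VaR = −μ + z·σ = −(-0.067%) + 1.607 × 3.99% = 6.479%.
On $300,000,000: 0.06479 × $300,000,000 = $19,437,000.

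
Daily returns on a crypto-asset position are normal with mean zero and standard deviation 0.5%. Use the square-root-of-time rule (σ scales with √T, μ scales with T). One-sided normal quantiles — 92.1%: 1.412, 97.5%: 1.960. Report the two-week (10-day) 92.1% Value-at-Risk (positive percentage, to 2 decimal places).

2.23%

σ_{10d} = 0.5% × √10 = 1.581%.
VaR = 1.412 × 1.581% = 2.232%.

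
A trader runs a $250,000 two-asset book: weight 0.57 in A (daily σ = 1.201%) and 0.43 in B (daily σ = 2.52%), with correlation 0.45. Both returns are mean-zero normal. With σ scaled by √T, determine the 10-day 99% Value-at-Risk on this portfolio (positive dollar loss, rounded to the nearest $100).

$28,000

σ_p = √(0.57²·1.201² + 0.43²·2.52² + 2·0.45·0.57·0.43·1.201·2.52) = 1.520%.
σ_{10d} = 1.520% × √10 = 4.807%.
z(99%) = 2.326.
VaR = 2.326 × 4.807% = 11.181%; on $250,000 that is $27,952.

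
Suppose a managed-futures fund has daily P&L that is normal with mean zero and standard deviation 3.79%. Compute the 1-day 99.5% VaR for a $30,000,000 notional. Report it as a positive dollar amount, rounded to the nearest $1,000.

At 99.5% one-sided, z = 2.576.
VaR = z·σ = 2.576 × 3.79% = 9.763%.
On $30,000,000: 0.09763 × $30,000,000 = $2,928,900.

$2,929,000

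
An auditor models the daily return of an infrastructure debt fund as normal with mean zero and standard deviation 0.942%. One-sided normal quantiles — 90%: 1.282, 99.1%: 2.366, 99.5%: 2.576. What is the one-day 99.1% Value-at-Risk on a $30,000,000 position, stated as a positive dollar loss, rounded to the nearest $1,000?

$669,000

VaR = z·σ = 2.366 × 0.942% = 2.229%.
On $30,000,000: 0.02229 × $30,000,000 = $668,700.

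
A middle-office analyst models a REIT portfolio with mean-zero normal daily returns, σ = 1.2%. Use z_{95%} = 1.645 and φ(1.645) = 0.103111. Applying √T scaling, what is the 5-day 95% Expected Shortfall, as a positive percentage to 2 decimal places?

σ_{5d} = 1.2% × √5 = 2.683%.
ES multiplier = φ(z)/(1−α) = 0.103111/0.05 = 2.062.
ES = 2.683% × 2.062 = 5.532%.

5.53%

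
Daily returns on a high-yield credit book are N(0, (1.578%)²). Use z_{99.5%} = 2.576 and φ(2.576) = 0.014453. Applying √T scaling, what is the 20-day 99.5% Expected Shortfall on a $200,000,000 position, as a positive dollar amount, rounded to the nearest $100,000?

$40,800,000

σ_{20d} = 1.578% × √20 = 7.057%.
ES multiplier = φ(z)/(1−α) = 0.014453/0.005 = 2.891.
ES = 7.057% × 2.891 = 20.402%; on $200,000,000: $40,804,000.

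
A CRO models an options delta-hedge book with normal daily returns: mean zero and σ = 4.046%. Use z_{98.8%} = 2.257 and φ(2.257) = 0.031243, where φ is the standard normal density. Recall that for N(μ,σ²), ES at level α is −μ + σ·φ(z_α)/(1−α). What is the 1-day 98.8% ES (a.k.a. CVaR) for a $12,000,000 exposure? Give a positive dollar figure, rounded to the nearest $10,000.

Tail multiplier: φ(z)/(1−α) = 0.031243 / 0.012 = 2.604.
ES = 4.046% × 2.604 = 10.536%.
On $12,000,000: 0.10536 × $12,000,000 = $1,264,320.

$1,260,000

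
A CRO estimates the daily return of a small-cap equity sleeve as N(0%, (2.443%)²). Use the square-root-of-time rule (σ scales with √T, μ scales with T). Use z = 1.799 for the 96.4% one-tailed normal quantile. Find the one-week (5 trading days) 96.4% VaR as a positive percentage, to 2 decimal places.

9.83%

σ_{5d} = 2.443% × √5 = 5.463%.
VaR = 1.799 × 5.463% = 9.828%.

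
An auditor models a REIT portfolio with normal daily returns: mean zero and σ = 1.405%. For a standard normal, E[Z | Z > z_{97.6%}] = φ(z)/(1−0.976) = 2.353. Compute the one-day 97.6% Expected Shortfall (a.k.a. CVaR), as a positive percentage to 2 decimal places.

ES = 1.405% × 2.353 = 3.306%.

3.31%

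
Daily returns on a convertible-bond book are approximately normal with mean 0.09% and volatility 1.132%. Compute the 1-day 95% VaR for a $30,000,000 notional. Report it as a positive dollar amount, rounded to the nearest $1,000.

At 95% one-sided, z = 1.645.
VaR = −μ + z·σ = −(0.09%) + 1.645 × 1.132% = 1.772%.
On $30,000,000: 0.01772 × $30,000,000 = $531,600.

$532,000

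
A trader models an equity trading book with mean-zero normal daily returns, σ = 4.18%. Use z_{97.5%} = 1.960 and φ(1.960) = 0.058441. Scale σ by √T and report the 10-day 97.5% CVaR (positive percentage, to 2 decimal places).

30.90%

σ_{10d} = 4.18% × √10 = 13.218%.
ES multiplier = φ(z)/(1−α) = 0.058441/0.025 = 2.338.
ES = 13.218% × 2.338 = 30.904%.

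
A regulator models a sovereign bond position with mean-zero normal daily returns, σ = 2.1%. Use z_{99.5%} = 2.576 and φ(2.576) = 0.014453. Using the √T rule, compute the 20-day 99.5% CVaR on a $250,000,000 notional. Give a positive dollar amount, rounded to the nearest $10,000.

$67,870,000

σ_{20d} = 2.1% × √20 = 9.391%.
ES multiplier = φ(z)/(1−α) = 0.014453/0.005 = 2.891.
ES = 9.391% × 2.891 = 27.149%; on $250,000,000: $67,872,500.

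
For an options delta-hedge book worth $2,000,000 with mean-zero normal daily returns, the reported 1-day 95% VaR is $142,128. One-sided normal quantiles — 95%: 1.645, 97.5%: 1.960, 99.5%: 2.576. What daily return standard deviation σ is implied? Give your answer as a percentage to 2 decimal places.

VaR as a fraction: $142,128 / $2,000,000 = 7.106%.
σ = VaR / z = 7.106% / 1.645 = 4.320%.

4.32%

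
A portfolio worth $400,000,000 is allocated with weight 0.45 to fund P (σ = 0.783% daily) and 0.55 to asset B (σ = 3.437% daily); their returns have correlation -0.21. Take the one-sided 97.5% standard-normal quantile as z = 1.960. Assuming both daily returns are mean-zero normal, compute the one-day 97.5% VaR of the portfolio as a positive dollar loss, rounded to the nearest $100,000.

$14,500,000

σ_p² = 0.45²·0.783² + 0.55²·3.437² + 2·-0.21·0.45·0.55·0.783·3.437 = 3.4178 (%²).
σ_p = √3.4178 = 1.849%.
VaR = 1.960 × 1.849% = 3.624%; on $400,000,000 that is $14,496,000.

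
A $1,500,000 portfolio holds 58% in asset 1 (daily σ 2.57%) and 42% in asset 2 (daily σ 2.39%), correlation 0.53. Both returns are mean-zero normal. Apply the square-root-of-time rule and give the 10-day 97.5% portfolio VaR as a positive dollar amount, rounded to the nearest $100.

$204,000

σ_p = √(0.58²·2.57² + 0.42²·2.39² + 2·0.53·0.58·0.42·2.57·2.39) = 2.194%.
σ_{10d} = 2.194% × √10 = 6.938%.
z(97.5%) = 1.960.
VaR = 1.960 × 6.938% = 13.598%; on $1,500,000 that is $203,970.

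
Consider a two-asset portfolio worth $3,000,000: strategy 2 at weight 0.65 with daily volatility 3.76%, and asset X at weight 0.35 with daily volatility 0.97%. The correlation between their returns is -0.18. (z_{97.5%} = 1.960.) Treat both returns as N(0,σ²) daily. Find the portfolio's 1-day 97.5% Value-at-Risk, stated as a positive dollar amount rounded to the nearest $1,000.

σ_p² = 0.65²·3.76² + 0.35²·0.97² + 2·-0.18·0.65·0.35·3.76·0.97 = 5.7897 (%²).
σ_p = √5.7897 = 2.406%.
VaR = 1.960 × 2.406% = 4.716%; on $3,000,000 that is $141,480.

$141,000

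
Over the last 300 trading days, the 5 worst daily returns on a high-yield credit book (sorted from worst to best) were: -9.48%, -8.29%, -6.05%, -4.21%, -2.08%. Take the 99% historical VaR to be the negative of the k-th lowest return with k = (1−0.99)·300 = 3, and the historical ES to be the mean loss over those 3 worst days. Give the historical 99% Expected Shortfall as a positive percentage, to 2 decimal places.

7.94%

The 3 worst returns sum to -23.82%.
ES = −(-23.82%) / 3 = 7.94%.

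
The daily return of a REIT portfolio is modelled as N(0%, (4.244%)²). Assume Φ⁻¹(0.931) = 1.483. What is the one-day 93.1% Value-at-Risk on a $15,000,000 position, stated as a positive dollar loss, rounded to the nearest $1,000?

VaR = z·σ = 1.483 × 4.244% = 6.294%.
On $15,000,000: 0.06294 × $15,000,000 = $944,100.

$944,000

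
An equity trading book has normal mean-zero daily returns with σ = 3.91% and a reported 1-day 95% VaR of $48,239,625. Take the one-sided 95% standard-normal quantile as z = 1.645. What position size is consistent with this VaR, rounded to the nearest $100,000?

$750,000,000

VaR as a fraction of value: z·σ = 1.645 × 3.91% = 6.43195%.
Position = $48,239,625 / 0.0643195 = $750,000,000.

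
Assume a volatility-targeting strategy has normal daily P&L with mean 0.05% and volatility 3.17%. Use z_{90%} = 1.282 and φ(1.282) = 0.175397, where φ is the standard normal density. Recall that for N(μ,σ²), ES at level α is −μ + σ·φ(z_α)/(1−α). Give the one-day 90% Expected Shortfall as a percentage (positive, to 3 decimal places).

Tail multiplier: φ(z)/(1−α) = 0.175397 / 0.1 = 1.754.
ES = −(0.05%) + 3.17% × 1.754 = 5.510%.

5.510%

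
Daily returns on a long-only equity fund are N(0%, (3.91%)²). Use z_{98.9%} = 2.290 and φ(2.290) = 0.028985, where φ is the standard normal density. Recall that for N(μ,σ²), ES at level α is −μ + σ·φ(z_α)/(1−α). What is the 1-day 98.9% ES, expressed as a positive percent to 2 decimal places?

10.30%

Tail multiplier: φ(z)/(1−α) = 0.028985 / 0.011 = 2.635.
ES = 3.91% × 2.635 = 10.303%.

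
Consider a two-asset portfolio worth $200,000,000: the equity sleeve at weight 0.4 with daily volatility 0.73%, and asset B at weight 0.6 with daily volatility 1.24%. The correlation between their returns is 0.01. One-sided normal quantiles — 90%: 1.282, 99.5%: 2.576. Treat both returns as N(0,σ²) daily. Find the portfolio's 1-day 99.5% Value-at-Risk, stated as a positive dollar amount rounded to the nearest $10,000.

$4,130,000

σ_p² = 0.4²·0.73² + 0.6²·1.24² + 2·0.01·0.4·0.6·0.73·1.24 = 0.6431 (%²).
σ_p = √0.6431 = 0.802%.
VaR = 2.576 × 0.802% = 2.066%; on $200,000,000 that is $4,132,000.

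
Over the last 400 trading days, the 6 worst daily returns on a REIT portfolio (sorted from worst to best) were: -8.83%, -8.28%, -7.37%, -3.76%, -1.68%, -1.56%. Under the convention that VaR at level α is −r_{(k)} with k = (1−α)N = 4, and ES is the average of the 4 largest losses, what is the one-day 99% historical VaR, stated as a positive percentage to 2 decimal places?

k = 4; the 4th lowest return is -3.76%, so VaR = 3.76%.

3.76%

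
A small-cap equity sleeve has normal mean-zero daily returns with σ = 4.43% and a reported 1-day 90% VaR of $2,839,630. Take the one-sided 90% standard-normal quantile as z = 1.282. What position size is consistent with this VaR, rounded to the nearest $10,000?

$50,000,000

VaR as a fraction of value: z·σ = 1.282 × 4.43% = 5.67926%.
Position = $2,839,630 / 0.0567926 = $50,000,000.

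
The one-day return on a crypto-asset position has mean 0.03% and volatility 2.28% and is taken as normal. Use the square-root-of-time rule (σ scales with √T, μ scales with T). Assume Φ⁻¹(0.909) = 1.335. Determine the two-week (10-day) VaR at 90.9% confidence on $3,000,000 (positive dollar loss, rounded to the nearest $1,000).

$280,000

σ_{10d} = 2.28% × √10 = 7.210%; μ_{10d} = 10 × 0.03% = 0.300%.
VaR = −(0.300%) + 1.335 × 7.210% = 9.325%.
On $3,000,000: 0.09325 × $3,000,000 = $279,750.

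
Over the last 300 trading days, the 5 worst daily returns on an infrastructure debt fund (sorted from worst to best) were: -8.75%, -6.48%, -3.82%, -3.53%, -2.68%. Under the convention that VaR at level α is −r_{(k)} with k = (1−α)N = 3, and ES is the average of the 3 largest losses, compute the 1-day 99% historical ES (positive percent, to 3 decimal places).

6.350%

The 3 worst returns sum to -19.05%.
ES = −(-19.05%) / 3 = 6.35% ≈ 6.350%.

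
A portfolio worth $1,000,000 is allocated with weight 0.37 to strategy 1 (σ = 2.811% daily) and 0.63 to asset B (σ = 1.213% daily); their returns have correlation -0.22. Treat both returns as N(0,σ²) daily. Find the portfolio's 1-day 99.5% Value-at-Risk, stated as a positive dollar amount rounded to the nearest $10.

σ_p² = 0.37²·2.811² + 0.63²·1.213² + 2·-0.22·0.37·0.63·2.811·1.213 = 1.3160 (%²).
σ_p = √1.3160 = 1.147%.
At 99.5%, z = 2.576.
VaR = 2.576 × 1.147% = 2.955%; on $1,000,000 that is $29,550.

$29,550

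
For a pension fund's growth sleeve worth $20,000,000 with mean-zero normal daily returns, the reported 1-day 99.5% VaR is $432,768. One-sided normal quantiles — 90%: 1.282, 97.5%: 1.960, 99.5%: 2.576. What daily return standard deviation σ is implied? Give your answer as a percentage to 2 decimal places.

VaR as a fraction: $432,768 / $20,000,000 = 2.164%.
σ = VaR / z = 2.164% / 2.576 = 0.840%.

0.84%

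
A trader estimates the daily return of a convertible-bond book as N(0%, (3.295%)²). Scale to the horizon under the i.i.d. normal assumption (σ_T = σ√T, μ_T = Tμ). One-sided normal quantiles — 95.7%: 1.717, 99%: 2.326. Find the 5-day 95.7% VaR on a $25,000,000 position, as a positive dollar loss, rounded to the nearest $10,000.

σ_{5d} = 3.295% × √5 = 7.368%.
VaR = 1.717 × 7.368% = 12.651%.
On $25,000,000: 0.12651 × $25,000,000 = $3,162,750.

$3,160,000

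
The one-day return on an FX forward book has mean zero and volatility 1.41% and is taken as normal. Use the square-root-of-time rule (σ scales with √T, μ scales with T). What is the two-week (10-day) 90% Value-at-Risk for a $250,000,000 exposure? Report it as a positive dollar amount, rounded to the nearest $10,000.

$14,290,000

At 90%, z = 1.282.
σ_{10d} = 1.41% × √10 = 4.459%.
VaR = 1.282 × 4.459% = 5.716%.
On $250,000,000: 0.05716 × $250,000,000 = $14,290,000.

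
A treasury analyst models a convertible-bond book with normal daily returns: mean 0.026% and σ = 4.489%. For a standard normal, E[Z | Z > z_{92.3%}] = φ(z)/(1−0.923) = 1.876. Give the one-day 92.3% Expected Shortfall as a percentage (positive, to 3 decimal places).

ES = −(0.026%) + 4.489% × 1.876 = 8.395%.

8.395%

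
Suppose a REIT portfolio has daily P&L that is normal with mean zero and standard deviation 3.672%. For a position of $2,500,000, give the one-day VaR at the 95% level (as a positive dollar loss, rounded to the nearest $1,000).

At 95% one-sided, z = 1.645.
VaR = z·σ = 1.645 × 3.672% = 6.040%.
On $2,500,000: 0.06040 × $2,500,000 = $151,000.

$151,000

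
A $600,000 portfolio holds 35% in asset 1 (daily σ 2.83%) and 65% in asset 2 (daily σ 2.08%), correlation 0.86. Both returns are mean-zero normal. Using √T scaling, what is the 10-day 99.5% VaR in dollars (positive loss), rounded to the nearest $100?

$110,500

σ_p = √(0.35²·2.83² + 0.65²·2.08² + 2·0.86·0.35·0.65·2.83·2.08) = 2.261%.
σ_{10d} = 2.261% × √10 = 7.150%.
z(99.5%) = 2.576.
VaR = 2.576 × 7.150% = 18.418%; on $600,000 that is $110,508.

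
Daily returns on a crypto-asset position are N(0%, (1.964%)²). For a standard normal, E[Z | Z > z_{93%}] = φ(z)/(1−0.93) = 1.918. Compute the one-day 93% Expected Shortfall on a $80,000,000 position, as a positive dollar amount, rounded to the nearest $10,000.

ES = 1.964% × 1.918 = 3.767%.
On $80,000,000: 0.03767 × $80,000,000 = $3,013,600.

$3,010,000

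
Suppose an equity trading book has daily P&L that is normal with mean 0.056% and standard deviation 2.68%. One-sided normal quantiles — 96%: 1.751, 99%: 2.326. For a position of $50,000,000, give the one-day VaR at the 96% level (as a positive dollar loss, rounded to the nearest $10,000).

$2,320,000

VaR = −μ + z·σ = −(0.056%) + 1.751 × 2.68% = 4.637%.
On $50,000,000: 0.04637 × $50,000,000 = $2,318,500.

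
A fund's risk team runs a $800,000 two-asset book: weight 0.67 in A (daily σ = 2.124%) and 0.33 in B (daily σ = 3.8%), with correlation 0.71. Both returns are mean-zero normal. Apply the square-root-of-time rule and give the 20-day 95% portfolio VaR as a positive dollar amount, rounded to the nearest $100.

$145,700

σ_p = √(0.67²·2.124² + 0.33²·3.8² + 2·0.71·0.67·0.33·2.124·3.8) = 2.476%.
σ_{20d} = 2.476% × √20 = 11.073%.
z(95%) = 1.645.
VaR = 1.645 × 11.073% = 18.215%; on $800,000 that is $145,720.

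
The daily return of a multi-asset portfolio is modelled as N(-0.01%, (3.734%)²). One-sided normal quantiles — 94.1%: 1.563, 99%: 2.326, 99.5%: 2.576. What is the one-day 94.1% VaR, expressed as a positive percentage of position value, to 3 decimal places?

5.846%

VaR = −μ + z·σ = −(-0.01%) + 1.563 × 3.734% = 5.846%.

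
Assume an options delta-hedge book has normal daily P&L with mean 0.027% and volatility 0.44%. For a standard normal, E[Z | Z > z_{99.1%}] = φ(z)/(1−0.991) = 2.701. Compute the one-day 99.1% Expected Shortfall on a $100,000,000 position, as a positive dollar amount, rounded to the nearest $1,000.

ES = −(0.027%) + 0.44% × 2.701 = 1.161%.
On $100,000,000: 0.01161 × $100,000,000 = $1,161,000.

$1,161,000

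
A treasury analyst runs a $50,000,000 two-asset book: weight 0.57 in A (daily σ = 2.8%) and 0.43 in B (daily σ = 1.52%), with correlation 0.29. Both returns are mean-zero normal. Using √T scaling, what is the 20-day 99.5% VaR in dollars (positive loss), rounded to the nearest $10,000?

$10,900,000

σ_p = √(0.57²·2.8² + 0.43²·1.52² + 2·0.29·0.57·0.43·2.8·1.52) = 1.892%.
σ_{20d} = 1.892% × √20 = 8.461%.
z(99.5%) = 2.576.
VaR = 2.576 × 8.461% = 21.796%; on $50,000,000 that is $10,898,000.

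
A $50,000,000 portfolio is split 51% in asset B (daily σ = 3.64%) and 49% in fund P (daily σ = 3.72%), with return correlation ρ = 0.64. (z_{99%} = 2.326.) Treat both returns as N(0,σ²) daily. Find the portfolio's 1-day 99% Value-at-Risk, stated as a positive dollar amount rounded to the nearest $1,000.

$3,875,000

σ_p² = 0.51²·3.64² + 0.49²·3.72² + 2·0.64·0.51·0.49·3.64·3.72 = 11.1001 (%²).
σ_p = √11.1001 = 3.332%.
VaR = 2.326 × 3.332% = 7.750%; on $50,000,000 that is $3,875,000.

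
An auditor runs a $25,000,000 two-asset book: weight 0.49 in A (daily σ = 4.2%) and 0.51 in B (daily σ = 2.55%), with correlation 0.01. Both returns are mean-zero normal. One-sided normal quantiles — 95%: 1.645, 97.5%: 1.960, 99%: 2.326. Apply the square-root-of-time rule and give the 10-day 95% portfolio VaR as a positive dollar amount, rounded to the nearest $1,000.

$3,180,000

σ_p = √(0.49²·4.2² + 0.51²·2.55² + 2·0.01·0.49·0.51·4.2·2.55) = 2.445%.
σ_{10d} = 2.445% × √10 = 7.732%.
VaR = 1.645 × 7.732% = 12.719%; on $25,000,000 that is $3,179,750.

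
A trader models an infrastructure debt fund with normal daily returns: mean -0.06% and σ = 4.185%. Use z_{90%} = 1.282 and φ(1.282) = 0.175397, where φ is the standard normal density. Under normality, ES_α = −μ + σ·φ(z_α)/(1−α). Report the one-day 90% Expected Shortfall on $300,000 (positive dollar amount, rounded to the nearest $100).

Tail multiplier: φ(z)/(1−α) = 0.175397 / 0.1 = 1.754.
ES = −(-0.06%) + 4.185% × 1.754 = 7.400%.
On $300,000: 0.07400 × $300,000 = $22,200.

$22,200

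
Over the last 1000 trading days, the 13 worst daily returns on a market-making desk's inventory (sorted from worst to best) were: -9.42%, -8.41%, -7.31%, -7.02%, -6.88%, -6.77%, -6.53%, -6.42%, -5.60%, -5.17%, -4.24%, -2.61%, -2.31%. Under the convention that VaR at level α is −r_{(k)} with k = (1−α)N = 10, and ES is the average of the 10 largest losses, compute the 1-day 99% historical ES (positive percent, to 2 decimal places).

The 10 worst returns sum to -69.53%.
ES = −(-69.53%) / 10 = 6.953% ≈ 6.95%.

6.95%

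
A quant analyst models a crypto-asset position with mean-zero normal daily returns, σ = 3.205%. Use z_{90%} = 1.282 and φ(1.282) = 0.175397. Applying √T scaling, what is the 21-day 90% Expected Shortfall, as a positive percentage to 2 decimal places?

25.76%

σ_{21d} = 3.205% × √21 = 14.687%.
ES multiplier = φ(z)/(1−α) = 0.175397/0.1 = 1.754.
ES = 14.687% × 1.754 = 25.761%.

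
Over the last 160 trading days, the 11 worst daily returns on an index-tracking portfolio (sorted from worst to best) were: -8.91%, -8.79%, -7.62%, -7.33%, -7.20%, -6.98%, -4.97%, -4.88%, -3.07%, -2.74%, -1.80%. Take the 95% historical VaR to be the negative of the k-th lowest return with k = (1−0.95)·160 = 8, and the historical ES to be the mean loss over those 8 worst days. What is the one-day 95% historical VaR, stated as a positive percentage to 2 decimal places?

4.88%

k = 8; the 8th lowest return is -4.88%, so VaR = 4.88%.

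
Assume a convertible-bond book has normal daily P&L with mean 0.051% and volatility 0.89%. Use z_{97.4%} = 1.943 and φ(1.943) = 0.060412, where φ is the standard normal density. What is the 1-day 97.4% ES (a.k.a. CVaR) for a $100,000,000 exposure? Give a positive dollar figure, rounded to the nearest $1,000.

Tail multiplier: φ(z)/(1−α) = 0.060412 / 0.026 = 2.324.
ES = −(0.051%) + 0.89% × 2.324 = 2.017%.
On $100,000,000: 0.02017 × $100,000,000 = $2,017,000.

$2,017,000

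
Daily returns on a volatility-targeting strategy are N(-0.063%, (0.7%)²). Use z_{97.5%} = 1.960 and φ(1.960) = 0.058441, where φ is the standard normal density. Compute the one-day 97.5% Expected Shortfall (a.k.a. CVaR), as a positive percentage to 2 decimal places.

Tail multiplier: φ(z)/(1−α) = 0.058441 / 0.025 = 2.338.
ES = −(-0.063%) + 0.7% × 2.338 = 1.700%.

1.70%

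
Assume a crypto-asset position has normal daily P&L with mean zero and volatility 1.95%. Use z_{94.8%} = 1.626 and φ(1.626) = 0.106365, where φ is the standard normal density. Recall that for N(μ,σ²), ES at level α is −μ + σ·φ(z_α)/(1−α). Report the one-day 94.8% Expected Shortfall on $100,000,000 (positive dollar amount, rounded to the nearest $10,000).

$3,990,000

Tail multiplier: φ(z)/(1−α) = 0.106365 / 0.052 = 2.045.
ES = 1.95% × 2.045 = 3.988%.
On $100,000,000: 0.03988 × $100,000,000 = $3,988,000.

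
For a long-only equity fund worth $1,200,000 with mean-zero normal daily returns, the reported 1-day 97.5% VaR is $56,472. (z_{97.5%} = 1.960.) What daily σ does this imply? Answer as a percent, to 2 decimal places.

2.40%

VaR as a fraction: $56,472 / $1,200,000 = 4.706%.
σ = VaR / z = 4.706% / 1.960 = 2.401%.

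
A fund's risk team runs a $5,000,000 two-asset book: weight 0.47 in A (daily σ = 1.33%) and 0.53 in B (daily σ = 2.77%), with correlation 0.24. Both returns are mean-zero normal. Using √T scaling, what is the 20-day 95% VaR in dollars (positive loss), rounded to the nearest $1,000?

$636,000

σ_p = √(0.47²·1.33² + 0.53²·2.77² + 2·0.24·0.47·0.53·1.33·2.77) = 1.728%.
σ_{20d} = 1.728% × √20 = 7.728%.
z(95%) = 1.645.
VaR = 1.645 × 7.728% = 12.713%; on $5,000,000 that is $635,650.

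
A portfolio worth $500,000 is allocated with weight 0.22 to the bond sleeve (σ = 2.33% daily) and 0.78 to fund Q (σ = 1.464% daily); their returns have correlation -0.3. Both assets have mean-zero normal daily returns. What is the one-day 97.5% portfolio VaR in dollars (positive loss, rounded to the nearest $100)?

$10,800

σ_p² = 0.22²·2.33² + 0.78²·1.464² + 2·-0.3·0.22·0.78·2.33·1.464 = 1.2155 (%²).
σ_p = √1.2155 = 1.103%.
At 97.5%, z = 1.960.
VaR = 1.960 × 1.103% = 2.162%; on $500,000 that is $10,810.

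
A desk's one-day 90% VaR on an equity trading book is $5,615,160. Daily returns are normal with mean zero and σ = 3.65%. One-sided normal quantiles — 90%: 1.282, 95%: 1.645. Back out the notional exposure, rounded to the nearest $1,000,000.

$120,000,000

VaR as a fraction of value: z·σ = 1.282 × 3.65% = 4.6793%.
Position = $5,615,160 / 0.046793 = $120,000,000.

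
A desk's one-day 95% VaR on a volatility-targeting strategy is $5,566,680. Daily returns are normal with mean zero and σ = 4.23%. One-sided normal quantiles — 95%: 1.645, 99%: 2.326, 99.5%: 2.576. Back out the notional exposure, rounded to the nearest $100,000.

$80,000,000

VaR as a fraction of value: z·σ = 1.645 × 4.23% = 6.95835%.
Position = $5,566,680 / 0.0695835 = $80,000,000.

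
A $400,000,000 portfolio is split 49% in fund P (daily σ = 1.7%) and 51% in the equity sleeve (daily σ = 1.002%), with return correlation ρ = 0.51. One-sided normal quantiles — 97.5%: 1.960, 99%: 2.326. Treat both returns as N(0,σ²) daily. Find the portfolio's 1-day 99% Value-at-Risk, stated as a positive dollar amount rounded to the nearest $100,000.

$11,000,000

σ_p² = 0.49²·1.7² + 0.51²·1.002² + 2·0.51·0.49·0.51·1.7·1.002 = 1.3892 (%²).
σ_p = √1.3892 = 1.179%.
VaR = 2.326 × 1.179% = 2.742%; on $400,000,000 that is $10,968,000.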